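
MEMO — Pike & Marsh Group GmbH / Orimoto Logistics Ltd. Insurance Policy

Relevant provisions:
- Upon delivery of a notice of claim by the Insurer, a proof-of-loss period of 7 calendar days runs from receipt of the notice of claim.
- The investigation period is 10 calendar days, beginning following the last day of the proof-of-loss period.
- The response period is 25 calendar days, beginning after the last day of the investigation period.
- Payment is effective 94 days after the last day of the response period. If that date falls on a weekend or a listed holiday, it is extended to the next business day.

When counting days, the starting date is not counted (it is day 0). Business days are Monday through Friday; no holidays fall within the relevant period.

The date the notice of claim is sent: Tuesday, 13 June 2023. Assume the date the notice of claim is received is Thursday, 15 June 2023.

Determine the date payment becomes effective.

30 October 2023

The last day of the proof-of-loss period: 15 June 2023 + 7 days = 22 June 2023.
Adding 10 calendar days to 22 June 2023 gives 2 July 2023, which is the last day of the investigation period.
Adding 25 calendar days to 2 July 2023 gives 27 July 2023, which is the last day of the response period.
The date payment becomes effective: 94 calendar days after 27 July 2023 is 29 October 2023. That falls on a Sunday, so it rolls to the next business day, Monday, 30 October 2023.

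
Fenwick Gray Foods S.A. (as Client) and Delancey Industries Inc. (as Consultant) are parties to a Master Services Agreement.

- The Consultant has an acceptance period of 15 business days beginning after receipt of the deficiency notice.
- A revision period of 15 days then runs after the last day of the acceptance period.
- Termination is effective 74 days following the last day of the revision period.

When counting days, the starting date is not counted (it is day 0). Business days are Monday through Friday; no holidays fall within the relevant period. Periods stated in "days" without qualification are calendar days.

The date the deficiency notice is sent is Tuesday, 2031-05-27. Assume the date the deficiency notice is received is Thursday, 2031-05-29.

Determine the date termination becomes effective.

The last day of the acceptance period: 15 business days after Thursday, 2031-05-29, skipping weekends — May 30, Jun 2, Jun 3, Jun 4, …, Jun 17, Jun 18, Jun 19 — lands on Thursday, 2031-06-19.
Adding 15 calendar days to 2031-06-19 gives 2031-07-04, which is the last day of the revision period.
Adding 74 calendar days to 2031-07-04 gives 2031-09-16, which is the date termination becomes effective.

2031-09-16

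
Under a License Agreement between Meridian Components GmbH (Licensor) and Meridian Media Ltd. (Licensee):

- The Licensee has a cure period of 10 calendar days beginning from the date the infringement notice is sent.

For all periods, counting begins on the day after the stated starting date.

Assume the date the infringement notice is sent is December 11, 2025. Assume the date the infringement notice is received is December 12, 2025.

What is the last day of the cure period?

December 21, 2025

Adding 10 calendar days to December 11, 2025 gives December 21, 2025, which is the last day of the cure period.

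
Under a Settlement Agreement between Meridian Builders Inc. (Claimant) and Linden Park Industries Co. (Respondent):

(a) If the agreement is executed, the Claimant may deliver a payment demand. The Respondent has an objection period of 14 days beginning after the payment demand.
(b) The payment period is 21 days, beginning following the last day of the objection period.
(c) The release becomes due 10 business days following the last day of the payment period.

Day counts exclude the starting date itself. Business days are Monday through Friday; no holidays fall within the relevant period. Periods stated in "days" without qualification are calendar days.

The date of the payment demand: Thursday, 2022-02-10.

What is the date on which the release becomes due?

2022-03-31

The last day of the objection period: 2022-02-10 + 14 days = 2022-02-24.
The last day of the payment period: 21 calendar days after 2022-02-24 is 2022-03-17.
The date on which the release becomes due: 10 business days after Thursday, 2022-03-17, skipping weekends — Mar 18, Mar 21, Mar 22, Mar 23, Mar 24, Mar 25, Mar 28, Mar 29, Mar 30, Mar 31 — lands on Thursday, 2022-03-31.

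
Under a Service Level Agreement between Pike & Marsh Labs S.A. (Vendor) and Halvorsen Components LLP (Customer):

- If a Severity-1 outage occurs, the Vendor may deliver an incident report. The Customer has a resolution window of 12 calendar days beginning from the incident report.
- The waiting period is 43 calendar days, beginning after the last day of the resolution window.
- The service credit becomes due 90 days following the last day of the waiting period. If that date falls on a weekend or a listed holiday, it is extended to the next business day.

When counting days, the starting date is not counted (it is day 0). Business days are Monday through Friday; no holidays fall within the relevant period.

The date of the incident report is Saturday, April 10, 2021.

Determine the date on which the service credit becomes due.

September 2, 2021

The last day of the resolution window: 12 calendar days after April 10, 2021 is April 22, 2021.
Adding 43 calendar days to April 22, 2021 gives June 4, 2021, which is the last day of the waiting period.
The date on which the service credit becomes due: June 4, 2021 + 90 days = September 2, 2021. September 2, 2021 is a Thursday, so no roll-forward applies.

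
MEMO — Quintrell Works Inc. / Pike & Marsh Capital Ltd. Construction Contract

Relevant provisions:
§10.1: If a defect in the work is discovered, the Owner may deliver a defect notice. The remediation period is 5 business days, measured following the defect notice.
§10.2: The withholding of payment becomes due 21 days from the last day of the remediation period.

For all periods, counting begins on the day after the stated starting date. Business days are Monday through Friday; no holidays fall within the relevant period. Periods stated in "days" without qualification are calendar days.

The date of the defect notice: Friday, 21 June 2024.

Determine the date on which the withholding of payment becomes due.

From Friday, 21 June 2024, 5 business days (Jun 24, Jun 25, Jun 26, Jun 27, Jun 28, skipping weekends) brings us to Friday, 28 June 2024, which is the last day of the remediation period.
Adding 21 calendar days to 28 June 2024 gives 19 July 2024, which is the date on which the withholding of payment becomes due.

19 July 2024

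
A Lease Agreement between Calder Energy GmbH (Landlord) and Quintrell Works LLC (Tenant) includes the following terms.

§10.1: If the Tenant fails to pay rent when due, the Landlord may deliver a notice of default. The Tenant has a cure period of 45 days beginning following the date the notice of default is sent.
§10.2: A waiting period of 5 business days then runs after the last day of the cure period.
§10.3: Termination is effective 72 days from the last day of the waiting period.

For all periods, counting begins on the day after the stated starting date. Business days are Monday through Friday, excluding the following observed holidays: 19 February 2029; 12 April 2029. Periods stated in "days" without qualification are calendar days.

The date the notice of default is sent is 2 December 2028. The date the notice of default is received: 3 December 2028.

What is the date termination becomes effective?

Adding 45 calendar days to 2 December 2028 gives 16 January 2029, which is the last day of the cure period.
From Tuesday, 16 January 2029, 5 business days (Jan 17, Jan 18, Jan 19, Jan 22, Jan 23, skipping weekends) brings us to Tuesday, 23 January 2029, which is the last day of the waiting period.
The date termination becomes effective: 72 calendar days after 23 January 2029 is 5 April 2029.

5 April 2029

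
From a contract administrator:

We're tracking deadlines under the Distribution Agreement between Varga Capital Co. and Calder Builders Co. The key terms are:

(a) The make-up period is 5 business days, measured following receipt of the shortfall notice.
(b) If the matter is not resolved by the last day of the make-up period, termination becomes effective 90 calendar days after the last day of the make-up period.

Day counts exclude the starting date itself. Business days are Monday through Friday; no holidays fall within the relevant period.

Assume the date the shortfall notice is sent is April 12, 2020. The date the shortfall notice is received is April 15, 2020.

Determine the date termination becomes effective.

From Wednesday, April 15, 2020, 5 business days (Apr 16, Apr 17, Apr 20, Apr 21, Apr 22, skipping weekends) brings us to Wednesday, April 22, 2020, which is the last day of the make-up period.
Adding 90 calendar days to April 22, 2020 gives July 21, 2020, which is the date termination becomes effective.

July 21, 2020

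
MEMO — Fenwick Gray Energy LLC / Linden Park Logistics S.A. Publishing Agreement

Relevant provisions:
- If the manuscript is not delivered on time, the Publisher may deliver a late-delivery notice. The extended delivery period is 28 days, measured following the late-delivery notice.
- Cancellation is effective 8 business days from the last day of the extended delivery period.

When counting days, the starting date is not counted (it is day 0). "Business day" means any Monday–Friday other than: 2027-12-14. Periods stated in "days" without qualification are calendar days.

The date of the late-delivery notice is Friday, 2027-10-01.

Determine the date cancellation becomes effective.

2027-11-10

The last day of the extended delivery period: 28 calendar days after 2027-10-01 is 2027-10-29.
From Friday, 2027-10-29, 8 business days (Nov 1, Nov 2, Nov 3, Nov 4, Nov 5, Nov 8, Nov 9, Nov 10, skipping weekends) brings us to Wednesday, 2027-11-10, which is the date cancellation becomes effective.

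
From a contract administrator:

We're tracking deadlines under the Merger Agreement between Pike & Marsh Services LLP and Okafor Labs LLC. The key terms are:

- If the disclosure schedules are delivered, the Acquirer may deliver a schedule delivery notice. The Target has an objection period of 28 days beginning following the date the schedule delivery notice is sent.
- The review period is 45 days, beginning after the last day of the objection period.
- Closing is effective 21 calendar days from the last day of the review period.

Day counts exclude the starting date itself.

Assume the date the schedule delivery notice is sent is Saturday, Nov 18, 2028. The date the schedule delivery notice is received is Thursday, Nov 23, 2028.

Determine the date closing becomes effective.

Adding 28 calendar days to Nov 18, 2028 gives Dec 16, 2028, which is the last day of the objection period.
The last day of the review period: 45 calendar days after Dec 16, 2028 is Jan 30, 2029.
The date closing becomes effective: Jan 30, 2029 + 21 days = Feb 20, 2029.

Feb 20, 2029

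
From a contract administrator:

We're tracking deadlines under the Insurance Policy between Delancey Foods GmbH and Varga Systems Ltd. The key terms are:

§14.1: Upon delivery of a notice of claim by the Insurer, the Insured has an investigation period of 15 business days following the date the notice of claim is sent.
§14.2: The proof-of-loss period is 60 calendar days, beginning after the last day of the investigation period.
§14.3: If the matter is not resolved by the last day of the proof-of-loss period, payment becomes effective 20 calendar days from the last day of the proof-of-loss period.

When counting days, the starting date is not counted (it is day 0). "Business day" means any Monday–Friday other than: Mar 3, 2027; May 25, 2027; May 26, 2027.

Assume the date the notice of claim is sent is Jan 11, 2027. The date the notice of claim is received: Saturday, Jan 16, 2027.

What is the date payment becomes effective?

The last day of the investigation period: 15 business days after Monday, Jan 11, 2027, skipping weekends — Jan 12, Jan 13, Jan 14, Jan 15, …, Jan 28, Jan 29, Feb 1 — lands on Monday, Feb 1, 2027.
Adding 60 calendar days to Feb 1, 2027 gives Apr 2, 2027, which is the last day of the proof-of-loss period.
The date payment becomes effective: 20 calendar days after Apr 2, 2027 is Apr 22, 2027.

Apr 22, 2027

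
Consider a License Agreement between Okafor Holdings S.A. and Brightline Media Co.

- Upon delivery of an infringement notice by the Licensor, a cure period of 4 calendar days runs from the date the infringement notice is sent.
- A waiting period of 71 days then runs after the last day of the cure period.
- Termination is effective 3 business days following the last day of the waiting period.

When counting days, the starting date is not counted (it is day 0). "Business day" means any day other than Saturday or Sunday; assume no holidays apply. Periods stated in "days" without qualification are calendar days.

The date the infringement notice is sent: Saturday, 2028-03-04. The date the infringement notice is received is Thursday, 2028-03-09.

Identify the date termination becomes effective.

2028-05-23

Adding 4 calendar days to 2028-03-04 gives 2028-03-08, which is the last day of the cure period.
Adding 71 calendar days to 2028-03-08 gives 2028-05-18, which is the last day of the waiting period.
The date termination becomes effective: 3 business days after Thursday, 2028-05-18, skipping weekends — May 19, May 22, May 23 — lands on Tuesday, 2028-05-23.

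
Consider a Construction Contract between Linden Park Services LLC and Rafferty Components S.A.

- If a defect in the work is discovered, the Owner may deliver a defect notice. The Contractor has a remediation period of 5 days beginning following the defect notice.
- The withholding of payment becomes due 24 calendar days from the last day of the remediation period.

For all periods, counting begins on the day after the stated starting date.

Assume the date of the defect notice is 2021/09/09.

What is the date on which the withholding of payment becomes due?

Adding 5 calendar days to 2021/09/09 gives 2021/09/14, which is the last day of the remediation period.
The date on which the withholding of payment becomes due: 24 calendar days after 2021/09/14 is 2021/10/08.

2021/10/08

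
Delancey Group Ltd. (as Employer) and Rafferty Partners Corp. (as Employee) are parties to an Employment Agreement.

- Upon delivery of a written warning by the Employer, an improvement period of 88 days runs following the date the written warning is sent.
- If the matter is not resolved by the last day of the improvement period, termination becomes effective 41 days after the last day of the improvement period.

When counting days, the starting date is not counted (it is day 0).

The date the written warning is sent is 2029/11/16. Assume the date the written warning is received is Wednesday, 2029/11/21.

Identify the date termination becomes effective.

The last day of the improvement period: 2029/11/16 + 88 days = 2030/02/12.
The date termination becomes effective: 2030/02/12 + 41 days = 2030/03/25.

2030/03/25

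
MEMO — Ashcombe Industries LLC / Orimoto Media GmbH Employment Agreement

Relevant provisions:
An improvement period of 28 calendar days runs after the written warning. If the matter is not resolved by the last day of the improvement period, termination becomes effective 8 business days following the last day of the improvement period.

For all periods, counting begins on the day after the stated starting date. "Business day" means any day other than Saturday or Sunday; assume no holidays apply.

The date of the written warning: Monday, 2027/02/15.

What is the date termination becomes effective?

2027/03/25

Adding 28 calendar days to 2027/02/15 gives 2027/03/15, which is the last day of the improvement period.
The date termination becomes effective: 8 business days after Monday, 2027/03/15, skipping weekends — Mar 16, Mar 17, Mar 18, Mar 19, Mar 22, Mar 23, Mar 24, Mar 25 — lands on Thursday, 2027/03/25.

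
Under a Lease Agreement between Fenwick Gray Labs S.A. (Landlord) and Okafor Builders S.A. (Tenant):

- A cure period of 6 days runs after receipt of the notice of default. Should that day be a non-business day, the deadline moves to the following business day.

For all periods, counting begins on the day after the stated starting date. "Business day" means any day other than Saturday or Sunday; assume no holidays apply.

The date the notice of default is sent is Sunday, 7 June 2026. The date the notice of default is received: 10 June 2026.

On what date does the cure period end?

16 June 2026

The last day of the cure period: 10 June 2026 + 6 days = 16 June 2026. 16 June 2026 is a Tuesday, so no roll-forward applies.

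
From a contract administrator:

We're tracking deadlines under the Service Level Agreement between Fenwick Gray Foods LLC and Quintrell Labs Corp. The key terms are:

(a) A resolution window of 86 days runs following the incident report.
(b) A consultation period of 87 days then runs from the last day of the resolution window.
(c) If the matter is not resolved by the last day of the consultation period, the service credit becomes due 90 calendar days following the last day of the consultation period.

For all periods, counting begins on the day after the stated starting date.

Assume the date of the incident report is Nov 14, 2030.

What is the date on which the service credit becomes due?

The last day of the resolution window: 86 calendar days after Nov 14, 2030 is Feb 8, 2031.
Adding 87 calendar days to Feb 8, 2031 gives May 6, 2031, which is the last day of the consultation period.
Adding 90 calendar days to May 6, 2031 gives Aug 4, 2031, which is the date on which the service credit becomes due.

Aug 4, 2031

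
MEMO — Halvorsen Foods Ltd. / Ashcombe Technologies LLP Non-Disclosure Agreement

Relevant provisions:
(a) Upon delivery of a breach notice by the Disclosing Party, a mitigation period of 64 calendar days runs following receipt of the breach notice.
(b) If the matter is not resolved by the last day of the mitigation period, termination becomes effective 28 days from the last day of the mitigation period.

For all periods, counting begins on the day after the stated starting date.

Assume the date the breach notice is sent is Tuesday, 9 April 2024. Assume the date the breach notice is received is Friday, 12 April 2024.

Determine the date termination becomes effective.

The last day of the mitigation period: 12 April 2024 + 64 days = 15 June 2024.
The date termination becomes effective: 15 June 2024 + 28 days = 13 July 2024.

13 July 2024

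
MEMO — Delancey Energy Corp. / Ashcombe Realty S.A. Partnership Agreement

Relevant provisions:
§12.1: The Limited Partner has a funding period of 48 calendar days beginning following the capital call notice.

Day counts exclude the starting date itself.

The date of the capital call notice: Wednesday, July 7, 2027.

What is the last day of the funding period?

The last day of the funding period: 48 calendar days after July 7, 2027 is August 24, 2027.

August 24, 2027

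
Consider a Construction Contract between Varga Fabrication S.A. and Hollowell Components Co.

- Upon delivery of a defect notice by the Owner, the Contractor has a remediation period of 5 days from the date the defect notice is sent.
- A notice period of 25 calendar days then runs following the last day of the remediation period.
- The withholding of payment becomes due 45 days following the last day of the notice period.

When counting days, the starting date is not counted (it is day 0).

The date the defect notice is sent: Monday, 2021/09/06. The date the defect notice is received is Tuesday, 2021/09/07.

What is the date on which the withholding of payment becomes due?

The last day of the remediation period: 5 calendar days after 2021/09/06 is 2021/09/11.
Adding 25 calendar days to 2021/09/11 gives 2021/10/06, which is the last day of the notice period.
The date on which the withholding of payment becomes due: 2021/10/06 + 45 days = 2021/11/20.

2021/11/20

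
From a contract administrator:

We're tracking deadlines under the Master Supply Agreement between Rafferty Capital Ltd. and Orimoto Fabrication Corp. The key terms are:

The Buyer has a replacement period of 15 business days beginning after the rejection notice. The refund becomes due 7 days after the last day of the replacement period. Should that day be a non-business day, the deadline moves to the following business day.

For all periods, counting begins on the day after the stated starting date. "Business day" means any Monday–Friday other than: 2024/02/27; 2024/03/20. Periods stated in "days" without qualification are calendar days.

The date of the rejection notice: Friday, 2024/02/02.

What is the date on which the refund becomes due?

2024/03/01

The last day of the replacement period: counting 15 business days from Friday, 2024/02/02 (Feb 5, Feb 6, Feb 7, Feb 8, …, Feb 21, Feb 22, Feb 23, skipping weekends) reaches Friday, 2024/02/23.
Adding 7 calendar days to 2024/02/23 gives 2024/03/01, which is the date on which the refund becomes due. 2024/03/01 is a Friday and is not a listed holiday, so no roll-forward applies.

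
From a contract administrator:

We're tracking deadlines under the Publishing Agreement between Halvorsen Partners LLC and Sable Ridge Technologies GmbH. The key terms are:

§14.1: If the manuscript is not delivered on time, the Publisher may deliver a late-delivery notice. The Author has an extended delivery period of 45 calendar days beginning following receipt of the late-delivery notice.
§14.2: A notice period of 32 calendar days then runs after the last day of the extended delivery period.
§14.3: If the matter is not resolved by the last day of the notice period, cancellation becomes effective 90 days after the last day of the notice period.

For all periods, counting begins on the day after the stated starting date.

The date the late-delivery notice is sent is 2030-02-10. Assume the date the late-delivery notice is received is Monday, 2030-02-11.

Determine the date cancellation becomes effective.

2030-07-28

The last day of the extended delivery period: 2030-02-11 + 45 days = 2030-03-28.
The last day of the notice period: 2030-03-28 + 32 days = 2030-04-29.
The date cancellation becomes effective: 90 calendar days after 2030-04-29 is 2030-07-28.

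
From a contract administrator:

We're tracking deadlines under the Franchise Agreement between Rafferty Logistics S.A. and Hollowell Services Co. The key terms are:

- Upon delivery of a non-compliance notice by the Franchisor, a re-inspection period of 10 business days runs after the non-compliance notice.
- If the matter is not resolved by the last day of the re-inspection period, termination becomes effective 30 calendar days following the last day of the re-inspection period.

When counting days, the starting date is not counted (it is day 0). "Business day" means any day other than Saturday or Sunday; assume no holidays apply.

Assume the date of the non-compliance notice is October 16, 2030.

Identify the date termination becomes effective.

November 29, 2030

The last day of the re-inspection period: counting 10 business days from Wednesday, October 16, 2030 (Oct 17, Oct 18, Oct 21, Oct 22, Oct 23, Oct 24, Oct 25, Oct 28, Oct 29, Oct 30, skipping weekends) reaches Wednesday, October 30, 2030.
The date termination becomes effective: October 30, 2030 + 30 days = November 29, 2030.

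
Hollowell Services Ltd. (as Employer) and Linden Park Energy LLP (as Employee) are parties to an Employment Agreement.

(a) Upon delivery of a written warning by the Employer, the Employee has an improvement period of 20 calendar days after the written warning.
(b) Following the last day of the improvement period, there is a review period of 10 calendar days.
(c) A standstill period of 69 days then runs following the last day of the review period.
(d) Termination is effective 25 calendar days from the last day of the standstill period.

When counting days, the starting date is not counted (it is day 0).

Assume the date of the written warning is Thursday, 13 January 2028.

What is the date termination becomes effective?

16 May 2028

The last day of the improvement period: 13 January 2028 + 20 days = 2 February 2028.
The last day of the review period: 2 February 2028 + 10 days = 12 February 2028.
The last day of the standstill period: 12 February 2028 + 69 days = 21 April 2028.
Adding 25 calendar days to 21 April 2028 gives 16 May 2028, which is the date termination becomes effective.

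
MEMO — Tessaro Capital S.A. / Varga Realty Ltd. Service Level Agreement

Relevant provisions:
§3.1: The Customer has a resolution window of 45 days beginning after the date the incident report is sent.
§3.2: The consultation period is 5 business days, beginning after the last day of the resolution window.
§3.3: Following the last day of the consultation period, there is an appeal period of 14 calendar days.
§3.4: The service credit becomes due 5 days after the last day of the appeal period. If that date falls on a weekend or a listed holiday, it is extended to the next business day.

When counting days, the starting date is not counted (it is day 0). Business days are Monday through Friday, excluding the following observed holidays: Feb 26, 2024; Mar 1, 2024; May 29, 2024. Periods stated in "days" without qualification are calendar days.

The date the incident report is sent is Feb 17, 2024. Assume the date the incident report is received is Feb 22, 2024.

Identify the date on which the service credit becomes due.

The last day of the resolution window: 45 calendar days after Feb 17, 2024 is Apr 2, 2024.
The last day of the consultation period: counting 5 business days from Tuesday, Apr 2, 2024 (Apr 3, Apr 4, Apr 5, Apr 8, Apr 9, skipping weekends) reaches Tuesday, Apr 9, 2024.
The last day of the appeal period: 14 calendar days after Apr 9, 2024 is Apr 23, 2024.
The date on which the service credit becomes due: 5 calendar days after Apr 23, 2024 is Apr 28, 2024. That falls on a Sunday, so it rolls to the next business day, Monday, Apr 29, 2024.

Apr 29, 2024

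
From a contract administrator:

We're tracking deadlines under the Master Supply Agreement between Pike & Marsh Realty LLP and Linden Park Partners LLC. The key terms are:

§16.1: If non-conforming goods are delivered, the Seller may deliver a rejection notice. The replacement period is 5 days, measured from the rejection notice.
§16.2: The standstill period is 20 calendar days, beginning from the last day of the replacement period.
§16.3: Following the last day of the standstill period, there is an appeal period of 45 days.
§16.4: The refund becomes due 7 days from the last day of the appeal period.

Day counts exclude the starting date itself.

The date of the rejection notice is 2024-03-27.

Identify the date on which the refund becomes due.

2024-06-12

Adding 5 calendar days to 2024-03-27 gives 2024-04-01, which is the last day of the replacement period.
Adding 20 calendar days to 2024-04-01 gives 2024-04-21, which is the last day of the standstill period.
The last day of the appeal period: 45 calendar days after 2024-04-21 is 2024-06-05.
The date on which the refund becomes due: 2024-06-05 + 7 days = 2024-06-12.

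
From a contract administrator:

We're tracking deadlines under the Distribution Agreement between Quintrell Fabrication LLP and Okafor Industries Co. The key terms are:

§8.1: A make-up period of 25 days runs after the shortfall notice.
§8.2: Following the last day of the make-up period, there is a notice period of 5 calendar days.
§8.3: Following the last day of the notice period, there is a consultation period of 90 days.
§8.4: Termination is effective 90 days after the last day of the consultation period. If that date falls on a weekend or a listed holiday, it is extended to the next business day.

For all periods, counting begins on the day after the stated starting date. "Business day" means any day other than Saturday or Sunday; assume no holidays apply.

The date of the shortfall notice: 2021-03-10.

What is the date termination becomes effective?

2021-10-06

The last day of the make-up period: 25 calendar days after 2021-03-10 is 2021-04-04.
The last day of the notice period: 2021-04-04 + 5 days = 2021-04-09.
The last day of the consultation period: 2021-04-09 + 90 days = 2021-07-08.
The date termination becomes effective: 90 calendar days after 2021-07-08 is 2021-10-06. 2021-10-06 is a Wednesday, so no roll-forward applies.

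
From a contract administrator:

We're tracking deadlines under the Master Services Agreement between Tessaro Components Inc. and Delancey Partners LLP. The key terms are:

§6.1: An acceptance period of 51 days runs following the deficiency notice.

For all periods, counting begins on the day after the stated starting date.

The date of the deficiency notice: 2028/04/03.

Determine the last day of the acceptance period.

The last day of the acceptance period: 2028/04/03 + 51 days = 2028/05/24.

2028/05/24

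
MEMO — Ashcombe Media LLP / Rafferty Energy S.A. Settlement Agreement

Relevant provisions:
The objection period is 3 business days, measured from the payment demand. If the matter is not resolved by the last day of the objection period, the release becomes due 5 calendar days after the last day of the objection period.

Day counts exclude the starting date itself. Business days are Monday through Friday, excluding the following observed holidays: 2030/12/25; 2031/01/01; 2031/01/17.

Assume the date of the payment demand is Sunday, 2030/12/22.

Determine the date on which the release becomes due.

2030/12/31

The last day of the objection period: counting 3 business days from Sunday, 2030/12/22 (Dec 23, Dec 24, Dec 26, skipping weekends and the listed holiday on Dec 25) reaches Thursday, 2030/12/26.
The date on which the release becomes due: 5 calendar days after 2030/12/26 is 2030/12/31.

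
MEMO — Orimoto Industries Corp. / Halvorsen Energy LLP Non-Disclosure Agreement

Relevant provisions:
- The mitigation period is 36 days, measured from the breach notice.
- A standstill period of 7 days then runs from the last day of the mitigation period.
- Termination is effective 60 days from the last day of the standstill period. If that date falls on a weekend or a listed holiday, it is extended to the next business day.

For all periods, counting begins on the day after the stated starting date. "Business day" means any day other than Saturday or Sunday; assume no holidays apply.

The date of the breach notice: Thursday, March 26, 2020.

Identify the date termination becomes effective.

The last day of the mitigation period: March 26, 2020 + 36 days = May 1, 2020.
Adding 7 calendar days to May 1, 2020 gives May 8, 2020, which is the last day of the standstill period.
The date termination becomes effective: 60 calendar days after May 8, 2020 is July 7, 2020. July 7, 2020 is a Tuesday, so no roll-forward applies.

July 7, 2020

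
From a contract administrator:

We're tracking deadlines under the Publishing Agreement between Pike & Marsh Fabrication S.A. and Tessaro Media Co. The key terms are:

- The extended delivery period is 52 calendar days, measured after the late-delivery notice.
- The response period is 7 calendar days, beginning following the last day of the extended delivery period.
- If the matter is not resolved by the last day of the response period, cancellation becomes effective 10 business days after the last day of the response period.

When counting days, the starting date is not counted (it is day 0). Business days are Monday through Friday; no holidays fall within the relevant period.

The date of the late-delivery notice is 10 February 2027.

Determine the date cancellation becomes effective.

23 April 2027

The last day of the extended delivery period: 52 calendar days after 10 February 2027 is 3 April 2027.
The last day of the response period: 3 April 2027 + 7 days = 10 April 2027.
From Saturday, 10 April 2027, 10 business days (Apr 12, Apr 13, Apr 14, Apr 15, Apr 16, Apr 19, Apr 20, Apr 21, Apr 22, Apr 23, skipping weekends) brings us to Friday, 23 April 2027, which is the date cancellation becomes effective.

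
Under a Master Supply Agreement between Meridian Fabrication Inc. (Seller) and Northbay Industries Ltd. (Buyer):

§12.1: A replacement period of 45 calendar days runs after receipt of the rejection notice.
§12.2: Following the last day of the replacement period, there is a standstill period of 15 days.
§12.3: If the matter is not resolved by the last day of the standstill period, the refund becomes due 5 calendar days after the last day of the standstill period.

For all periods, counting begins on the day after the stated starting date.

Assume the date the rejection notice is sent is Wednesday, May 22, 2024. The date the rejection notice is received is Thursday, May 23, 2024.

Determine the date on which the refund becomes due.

Adding 45 calendar days to May 23, 2024 gives Jul 7, 2024, which is the last day of the replacement period.
The last day of the standstill period: 15 calendar days after Jul 7, 2024 is Jul 22, 2024.
The date on which the refund becomes due: Jul 22, 2024 + 5 days = Jul 27, 2024.

Jul 27, 2024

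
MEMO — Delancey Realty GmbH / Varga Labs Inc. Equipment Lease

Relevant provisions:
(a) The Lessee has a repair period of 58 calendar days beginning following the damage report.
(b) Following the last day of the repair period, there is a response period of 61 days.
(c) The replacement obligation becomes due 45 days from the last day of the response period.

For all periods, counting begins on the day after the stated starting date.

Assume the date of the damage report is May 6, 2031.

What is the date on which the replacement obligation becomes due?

The last day of the repair period: 58 calendar days after May 6, 2031 is Jul 3, 2031.
The last day of the response period: Jul 3, 2031 + 61 days = Sep 2, 2031.
The date on which the replacement obligation becomes due: Sep 2, 2031 + 45 days = Oct 17, 2031.

Oct 17, 2031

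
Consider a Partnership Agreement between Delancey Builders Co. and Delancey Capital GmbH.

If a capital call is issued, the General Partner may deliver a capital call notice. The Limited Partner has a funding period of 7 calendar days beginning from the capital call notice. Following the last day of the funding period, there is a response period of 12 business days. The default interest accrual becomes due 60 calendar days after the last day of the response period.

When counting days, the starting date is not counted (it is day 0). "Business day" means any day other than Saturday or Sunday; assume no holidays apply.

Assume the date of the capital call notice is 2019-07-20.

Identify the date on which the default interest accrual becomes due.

Adding 7 calendar days to 2019-07-20 gives 2019-07-27, which is the last day of the funding period.
The last day of the response period: counting 12 business days from Saturday, 2019-07-27 (Jul 29, Jul 30, Jul 31, Aug 1, …, Aug 9, Aug 12, Aug 13, skipping weekends) reaches Tuesday, 2019-08-13.
The date on which the default interest accrual becomes due: 60 calendar days after 2019-08-13 is 2019-10-12.

2019-10-12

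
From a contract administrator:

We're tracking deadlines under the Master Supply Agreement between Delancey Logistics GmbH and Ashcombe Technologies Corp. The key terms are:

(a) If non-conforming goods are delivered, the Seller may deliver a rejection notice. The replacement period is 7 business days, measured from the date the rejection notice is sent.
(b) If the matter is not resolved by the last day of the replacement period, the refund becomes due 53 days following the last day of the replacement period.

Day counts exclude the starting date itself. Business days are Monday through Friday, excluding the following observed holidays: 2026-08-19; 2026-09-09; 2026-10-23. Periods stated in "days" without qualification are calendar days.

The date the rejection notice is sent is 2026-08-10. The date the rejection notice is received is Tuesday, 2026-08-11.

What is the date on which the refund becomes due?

From Monday, 2026-08-10, 7 business days (Aug 11, Aug 12, Aug 13, Aug 14, Aug 17, Aug 18, Aug 20, skipping weekends and the listed holiday on Aug 19) brings us to Thursday, 2026-08-20, which is the last day of the replacement period.
The date on which the refund becomes due: 2026-08-20 + 53 days = 2026-10-12.

2026-10-12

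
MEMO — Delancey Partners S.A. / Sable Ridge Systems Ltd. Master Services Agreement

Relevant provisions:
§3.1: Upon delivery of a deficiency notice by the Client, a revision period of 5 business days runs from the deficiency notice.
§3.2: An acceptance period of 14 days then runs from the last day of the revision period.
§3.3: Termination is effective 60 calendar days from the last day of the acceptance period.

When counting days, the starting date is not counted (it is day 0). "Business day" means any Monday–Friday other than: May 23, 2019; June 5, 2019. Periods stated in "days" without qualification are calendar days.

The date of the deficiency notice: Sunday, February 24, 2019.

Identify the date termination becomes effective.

From Sunday, February 24, 2019, 5 business days (Feb 25, Feb 26, Feb 27, Feb 28, Mar 1, skipping weekends) brings us to Friday, March 1, 2019, which is the last day of the revision period.
Adding 14 calendar days to March 1, 2019 gives March 15, 2019, which is the last day of the acceptance period.
The date termination becomes effective: 60 calendar days after March 15, 2019 is May 14, 2019.

May 14, 2019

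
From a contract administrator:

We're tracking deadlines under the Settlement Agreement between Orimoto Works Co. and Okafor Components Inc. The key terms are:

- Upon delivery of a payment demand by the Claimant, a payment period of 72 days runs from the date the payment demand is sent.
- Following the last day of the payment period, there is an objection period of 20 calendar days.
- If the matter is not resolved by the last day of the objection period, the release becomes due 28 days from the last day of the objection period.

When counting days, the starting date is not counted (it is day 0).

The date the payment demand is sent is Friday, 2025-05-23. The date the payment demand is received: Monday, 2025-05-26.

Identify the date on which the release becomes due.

2025-09-20

The last day of the payment period: 72 calendar days after 2025-05-23 is 2025-08-03.
The last day of the objection period: 2025-08-03 + 20 days = 2025-08-23.
The date on which the release becomes due: 2025-08-23 + 28 days = 2025-09-20.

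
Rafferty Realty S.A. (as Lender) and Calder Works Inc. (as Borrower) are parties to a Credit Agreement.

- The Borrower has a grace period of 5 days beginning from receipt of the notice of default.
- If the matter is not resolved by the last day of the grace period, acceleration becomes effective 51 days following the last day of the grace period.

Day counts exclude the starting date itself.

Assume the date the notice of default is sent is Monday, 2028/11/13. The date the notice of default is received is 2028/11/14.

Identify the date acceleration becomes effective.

The last day of the grace period: 5 calendar days after 2028/11/14 is 2028/11/19.
The date acceleration becomes effective: 2028/11/19 + 51 days = 2029/01/09.

2029/01/09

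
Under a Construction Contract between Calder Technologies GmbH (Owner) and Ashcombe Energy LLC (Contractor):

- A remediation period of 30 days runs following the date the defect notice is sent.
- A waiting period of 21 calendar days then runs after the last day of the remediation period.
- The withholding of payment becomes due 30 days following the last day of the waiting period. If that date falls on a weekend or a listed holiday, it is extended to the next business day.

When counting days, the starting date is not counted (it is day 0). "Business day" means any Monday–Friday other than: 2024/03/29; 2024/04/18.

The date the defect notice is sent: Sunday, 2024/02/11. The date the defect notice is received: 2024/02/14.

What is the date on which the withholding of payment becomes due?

2024/05/02

Adding 30 calendar days to 2024/02/11 gives 2024/03/12, which is the last day of the remediation period.
Adding 21 calendar days to 2024/03/12 gives 2024/04/02, which is the last day of the waiting period.
The date on which the withholding of payment becomes due: 2024/04/02 + 30 days = 2024/05/02. 2024/05/02 is a Thursday and is not a listed holiday, so no roll-forward applies.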